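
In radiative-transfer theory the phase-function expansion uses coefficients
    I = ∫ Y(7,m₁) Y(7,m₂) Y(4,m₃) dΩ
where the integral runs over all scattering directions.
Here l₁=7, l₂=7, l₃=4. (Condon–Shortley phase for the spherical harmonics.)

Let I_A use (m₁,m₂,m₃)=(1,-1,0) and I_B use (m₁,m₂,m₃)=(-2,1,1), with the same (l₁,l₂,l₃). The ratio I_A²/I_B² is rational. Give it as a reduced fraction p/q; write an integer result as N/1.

Shared (l₁,l₂,l₃)=(7,7,4): N and (l;000)² cancel in I_A²/I_B².
A: Δ = 10!·4!·4!/19! = 1/58198140; Racah Σ t=2..6: t=2:+1/46448640 t=3:−1/1088640 t=4:+1/276480 t=5:−1/518400 t=6:+1/9953280 = 23/25804800; ⇒ 3j(7 7 4; 1 -1 0)² = 42849/6466460, sgn +1
B: Δ = 10!·4!·4!/19! = 1/58198140; Racah Σ t=5..8: t=5:−1/2073600 t=6:+1/414720 t=7:−1/725760 t=8:+1/11612160 = 37/58060800; ⇒ 3j(7 7 4; -2 1 1)² = 4107/646646, sgn -1
I_A²/I_B² = (42849/6466460)/(4107/646646) = 14283/13690

14283/13690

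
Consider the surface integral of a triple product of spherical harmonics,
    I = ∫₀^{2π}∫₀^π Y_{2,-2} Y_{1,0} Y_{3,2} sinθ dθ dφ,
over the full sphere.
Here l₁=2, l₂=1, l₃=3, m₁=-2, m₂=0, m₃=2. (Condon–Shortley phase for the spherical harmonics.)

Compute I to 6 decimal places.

0.184674

m-sum 0 ✓  L=6 even ✓  1≤3≤3 ✓
Π(2lᵢ+1) = 5×3×7 = 105
triangle coeff Δ(2,1,3) = 1/105
Σ_t [0,0]: t=0:+1/4 = 1/4
(3j)²=3/35 [(2 1 3; 0 0 0)], sign=-1
Σ_t [0,0]: t=0:+1/24 = 1/24
(3j)²=1/21 [(2 1 3; -2 0 2)], sign=-1
⇒ 4πI² = 3/7
I = (+1)√(3/7/(4π)) = 0.18467439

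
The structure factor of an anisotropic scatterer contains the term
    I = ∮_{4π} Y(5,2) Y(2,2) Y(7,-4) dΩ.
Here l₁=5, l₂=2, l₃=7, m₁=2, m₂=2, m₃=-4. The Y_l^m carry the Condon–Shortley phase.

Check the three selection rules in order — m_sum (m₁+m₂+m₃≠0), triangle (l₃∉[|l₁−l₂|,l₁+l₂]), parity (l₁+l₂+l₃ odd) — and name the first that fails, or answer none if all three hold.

none

azimuthal sum: 2 + 2 − 4 = 0  ✓
3 ≤ 7 ≤ 7 (triangle on l)  ✓
L = 5 + 2 + 7 = 14 (even)  ✓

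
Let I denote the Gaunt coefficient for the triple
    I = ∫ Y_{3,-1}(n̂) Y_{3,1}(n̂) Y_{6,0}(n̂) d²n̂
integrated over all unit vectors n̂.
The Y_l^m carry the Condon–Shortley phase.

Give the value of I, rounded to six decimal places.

Checks pass: Σm=0; 12 even; l₃=6∈[0,6].
(2·3+1)(2·3+1)(2·6+1) = 637
Δ: 0! 6! 6! / 13! → 1/12012
sum: t=0:+1/1296 = 1/1296
3j²(3 3 6; 0 0 0) = Δ·Π!·Σ² = 100/3003  (sign +1)
sum: t=0:+1/2304 = 1/2304
3j²(3 3 6; -1 1 0) = Δ·Π!·Σ² = 75/4004  (sign +1)
combine: 4πI² = 637·100/3003·75/4004 = 625/1573
take √, sign +1: I = 0.17781595

0.177816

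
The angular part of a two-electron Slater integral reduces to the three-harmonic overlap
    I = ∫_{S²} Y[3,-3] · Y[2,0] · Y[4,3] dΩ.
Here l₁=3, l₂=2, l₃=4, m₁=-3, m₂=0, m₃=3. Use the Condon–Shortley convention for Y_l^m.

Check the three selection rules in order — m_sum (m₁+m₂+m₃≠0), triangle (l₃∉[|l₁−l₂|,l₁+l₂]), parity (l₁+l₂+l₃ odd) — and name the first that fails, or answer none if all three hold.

parity

m₁+m₂+m₃ = -3 + 0 + 3 = 0  ✓
triangle: |3−2|=1 ≤ l₃=4 ≤ 3+2=5  ✓
parity: l₁+l₂+l₃ = 9 is odd  ✗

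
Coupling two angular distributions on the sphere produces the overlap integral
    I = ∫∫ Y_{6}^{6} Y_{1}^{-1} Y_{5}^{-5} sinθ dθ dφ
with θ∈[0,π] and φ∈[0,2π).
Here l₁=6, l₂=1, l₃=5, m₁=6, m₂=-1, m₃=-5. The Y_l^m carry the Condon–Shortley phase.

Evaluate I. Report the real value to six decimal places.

0.331940

m-sum 0 ✓  L=12 even ✓  5≤5≤7 ✓
Π(2lᵢ+1) = 13×3×11 = 429
triangle coeff Δ(6,1,5) = 1/858
Σ_t [1,1]: t=1:−1/14400 = -1/14400
(3j)²=6/143 [(6 1 5; 0 0 0)], sign=+1
Σ_t [0,0]: t=0:+1/7257600 = 1/7257600
(3j)²=1/13 [(6 1 5; 6 -1 -5)], sign=+1
⇒ 4πI² = 18/13
I = (+1)√(18/13/(4π)) = 0.33194004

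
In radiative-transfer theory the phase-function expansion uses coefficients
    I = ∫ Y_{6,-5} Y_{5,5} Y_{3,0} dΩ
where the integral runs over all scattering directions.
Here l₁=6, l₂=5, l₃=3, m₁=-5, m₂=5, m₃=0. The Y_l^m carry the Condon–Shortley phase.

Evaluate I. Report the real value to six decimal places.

Checks pass: Σm=0; 14 even; l₃=3∈[1,11].
(2·6+1)(2·5+1)(2·3+1) = 1001
Δ: 8! 4! 2! / 15! → 1/675675
sum: t=3:−1/8640 t=4:+1/2304 t=5:−1/8640 = 7/34560
3j²(6 5 3; 0 0 0) = Δ·Π!·Σ² = 7/429  (sign -1)
sum: t=8:+1/483840 = 1/483840
3j²(6 5 3; -5 5 0) = Δ·Π!·Σ² = 3/91  (sign -1)
combine: 4πI² = 1001·7/429·3/91 = 7/13
take √, sign +1: I = 0.20700098

0.207001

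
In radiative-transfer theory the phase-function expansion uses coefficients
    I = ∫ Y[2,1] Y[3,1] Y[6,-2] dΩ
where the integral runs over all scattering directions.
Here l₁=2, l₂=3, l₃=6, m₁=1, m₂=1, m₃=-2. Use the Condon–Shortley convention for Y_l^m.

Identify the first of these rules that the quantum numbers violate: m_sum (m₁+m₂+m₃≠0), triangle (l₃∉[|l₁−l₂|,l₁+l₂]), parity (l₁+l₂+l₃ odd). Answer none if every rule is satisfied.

Σmᵢ = 0  ✓
l₃∈[|l₁−l₂|,l₁+l₂]=[1,5], have l₃=6  ✗
Σlᵢ = 11 ⇒ odd

triangle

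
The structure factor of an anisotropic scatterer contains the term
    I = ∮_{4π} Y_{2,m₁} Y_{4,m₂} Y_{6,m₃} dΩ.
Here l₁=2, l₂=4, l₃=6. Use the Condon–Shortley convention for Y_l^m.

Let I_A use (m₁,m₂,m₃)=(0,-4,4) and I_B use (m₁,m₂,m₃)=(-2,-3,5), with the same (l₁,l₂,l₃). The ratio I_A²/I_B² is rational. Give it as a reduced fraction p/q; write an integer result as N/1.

3/22

Shared (l₁,l₂,l₃)=(2,4,6): N and (l;000)² cancel in I_A²/I_B².
A: Δ = 0!·4!·8!/13! = 1/6435; Racah Σ t=0..0: t=0:+1/161280 = 1/161280; ⇒ 3j(2 4 6; 0 -4 4)² = 1/143, sgn +1
B: Δ = 0!·4!·8!/13! = 1/6435; Racah Σ t=0..0: t=0:+1/120960 = 1/120960; ⇒ 3j(2 4 6; -2 -3 5)² = 2/39, sgn -1
I_A²/I_B² = (1/143)/(2/39) = 3/22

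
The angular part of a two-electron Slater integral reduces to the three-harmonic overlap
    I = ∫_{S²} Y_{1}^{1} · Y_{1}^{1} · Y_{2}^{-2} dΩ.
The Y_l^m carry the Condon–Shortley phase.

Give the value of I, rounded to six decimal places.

0.309019

Checks pass: Σm=0; 4 even; l₃=2∈[0,2].
(2·1+1)(2·1+1)(2·2+1) = 45
Δ: 0! 2! 2! / 5! → 1/30
sum: t=0:+1/1 = 1/1
3j²(1 1 2; 0 0 0) = Δ·Π!·Σ² = 2/15  (sign +1)
sum: t=0:+1/4 = 1/4
3j²(1 1 2; 1 1 -2) = Δ·Π!·Σ² = 1/5  (sign +1)
combine: 4πI² = 45·2/15·1/5 = 6/5
take √, sign +1: I = 0.30901936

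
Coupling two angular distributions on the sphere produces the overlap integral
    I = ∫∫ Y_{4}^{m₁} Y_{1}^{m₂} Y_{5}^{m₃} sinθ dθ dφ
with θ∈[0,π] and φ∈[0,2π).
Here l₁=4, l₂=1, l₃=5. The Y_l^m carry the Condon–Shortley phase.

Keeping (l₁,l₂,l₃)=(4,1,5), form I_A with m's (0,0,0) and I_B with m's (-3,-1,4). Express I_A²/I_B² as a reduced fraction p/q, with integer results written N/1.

Shared (l₁,l₂,l₃)=(4,1,5): N and (l;000)² cancel in I_A²/I_B².
A: Δ = 0!·8!·2!/11! = 1/495; Racah Σ t=0..0: t=0:+1/576 = 1/576; ⇒ 3j(4 1 5; 0 0 0)² = 5/99, sgn -1
B: Δ = 0!·8!·2!/11! = 1/495; Racah Σ t=0..0: t=0:+1/10080 = 1/10080; ⇒ 3j(4 1 5; -3 -1 4)² = 4/55, sgn -1
I_A²/I_B² = (5/99)/(4/55) = 25/36

25/36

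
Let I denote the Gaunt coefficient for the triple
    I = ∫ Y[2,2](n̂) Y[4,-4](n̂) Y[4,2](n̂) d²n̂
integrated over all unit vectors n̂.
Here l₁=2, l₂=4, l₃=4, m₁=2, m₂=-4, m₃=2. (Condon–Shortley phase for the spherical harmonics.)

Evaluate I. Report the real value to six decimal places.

Rules hold: Σm=0, L=10 even, 2≤4≤6.
N = 5·9·9 = 405
Δ = 2!·2!·6!/11! = 1/13860
Racah Σ t=0..2: t=0:+1/192 t=1:−1/36 t=2:+1/192 = -5/288
⇒ 3j(2 4 4; 0 0 0)² = 20/693, sgn -1
Racah Σ t=0..0: t=0:+1/2880 = 1/2880
⇒ 3j(2 4 4; 2 -4 2)² = 2/165, sgn +1
4πI² = N·(3j₀)²·(3jₘ)² = 120/847
I = -1·√(0.141677/4π) = -0.10618031

-0.106180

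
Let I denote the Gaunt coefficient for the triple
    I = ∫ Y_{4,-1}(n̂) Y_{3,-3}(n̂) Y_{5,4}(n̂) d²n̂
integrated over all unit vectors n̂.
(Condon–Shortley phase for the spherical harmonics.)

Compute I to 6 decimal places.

Checks pass: Σm=0; 12 even; l₃=5∈[1,7].
(2·4+1)(2·3+1)(2·5+1) = 693
Δ: 2! 6! 4! / 13! → 1/180180
sum: t=0:+1/576 t=1:−1/144 t=2:+1/576 = -1/288
3j²(4 3 5; 0 0 0) = Δ·Π!·Σ² = 20/1001  (sign +1)
sum: t=0:+1/5760 = 1/5760
3j²(4 3 5; -1 -3 4) = Δ·Π!·Σ² = 9/286  (sign -1)
combine: 4πI² = 693·20/1001·9/286 = 810/1859
take √, sign -1: I = -0.18620781

-0.186208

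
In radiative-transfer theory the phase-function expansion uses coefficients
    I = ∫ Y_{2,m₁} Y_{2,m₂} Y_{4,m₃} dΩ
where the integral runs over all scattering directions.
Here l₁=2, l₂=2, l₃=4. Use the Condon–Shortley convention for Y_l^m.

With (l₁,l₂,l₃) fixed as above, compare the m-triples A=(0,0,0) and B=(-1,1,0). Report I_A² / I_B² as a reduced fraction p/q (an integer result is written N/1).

Same 2,2,4: normalisation and zero-m 3j drop out of the ratio.
A: Δ: 0! 4! 4! / 9! → 1/630; sum: t=0:+1/16 = 1/16; 3j²(2 2 4; 0 0 0) = Δ·Π!·Σ² = 2/35  (sign +1)
B: Δ: 0! 4! 4! / 9! → 1/630; sum: t=0:+1/36 = 1/36; 3j²(2 2 4; -1 1 0) = Δ·Π!·Σ² = 8/315  (sign +1)
I_A²/I_B² = (2/35)/(8/315) = 9/4

9/4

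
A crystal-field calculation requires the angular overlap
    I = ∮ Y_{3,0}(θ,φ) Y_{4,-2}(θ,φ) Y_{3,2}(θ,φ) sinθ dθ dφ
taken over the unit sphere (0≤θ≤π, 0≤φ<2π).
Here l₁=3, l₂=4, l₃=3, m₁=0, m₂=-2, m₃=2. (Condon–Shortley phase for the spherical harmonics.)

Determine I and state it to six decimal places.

Checks pass: Σm=0; 10 even; l₃=3∈[1,7].
(2·3+1)(2·4+1)(2·3+1) = 441
Δ: 4! 2! 4! / 11! → 1/34650
sum: t=1:−1/72 t=2:+1/16 t=3:−1/72 = 5/144
3j²(3 4 3; 0 0 0) = Δ·Π!·Σ² = 2/77  (sign -1)
sum: t=1:−1/72 t=2:+1/96 = -1/288
3j²(3 4 3; 0 -2 2) = Δ·Π!·Σ² = 1/462  (sign +1)
combine: 4πI² = 441·2/77·1/462 = 3/121
take √, sign -1: I = -0.04441841

-0.044418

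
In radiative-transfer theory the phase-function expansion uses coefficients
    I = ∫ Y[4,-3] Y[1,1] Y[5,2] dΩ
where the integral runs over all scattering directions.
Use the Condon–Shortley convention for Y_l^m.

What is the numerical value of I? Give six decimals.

Rules hold: Σm=0, L=10 even, 3≤5≤5.
N = 9·3·11 = 297
Δ = 0!·8!·2!/11! = 1/495
Racah Σ t=0..0: t=0:+1/576 = 1/576
⇒ 3j(4 1 5; 0 0 0)² = 5/99, sgn -1
Racah Σ t=0..0: t=0:+1/10080 = 1/10080
⇒ 3j(4 1 5; -3 1 2)² = 1/165, sgn -1
4πI² = N·(3j₀)²·(3jₘ)² = 1/11
I = +1·√(0.0909091/4π) = 0.08505478

0.085055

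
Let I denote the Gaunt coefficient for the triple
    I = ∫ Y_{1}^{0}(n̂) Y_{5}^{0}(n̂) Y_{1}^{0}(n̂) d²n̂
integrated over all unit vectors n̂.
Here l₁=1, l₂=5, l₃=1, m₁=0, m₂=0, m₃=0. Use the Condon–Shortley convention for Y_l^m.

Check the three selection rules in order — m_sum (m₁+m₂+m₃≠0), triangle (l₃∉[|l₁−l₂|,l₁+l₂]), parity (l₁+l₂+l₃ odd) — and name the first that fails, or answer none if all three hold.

triangle

Σmᵢ = 0  ✓
l₃∈[|l₁−l₂|,l₁+l₂]=[4,6], have l₃=1  ✗
Σlᵢ = 7 ⇒ odd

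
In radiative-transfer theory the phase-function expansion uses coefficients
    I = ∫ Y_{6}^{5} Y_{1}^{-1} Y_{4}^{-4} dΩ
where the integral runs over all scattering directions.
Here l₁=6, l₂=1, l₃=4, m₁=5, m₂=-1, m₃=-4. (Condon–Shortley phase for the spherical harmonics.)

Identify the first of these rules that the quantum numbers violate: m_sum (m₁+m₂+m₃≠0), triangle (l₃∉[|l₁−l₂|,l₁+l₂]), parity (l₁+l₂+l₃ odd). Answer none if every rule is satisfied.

Σmᵢ = 0  ✓
l₃∈[|l₁−l₂|,l₁+l₂]=[5,7], have l₃=4  ✗
Σlᵢ = 11 ⇒ odd

triangle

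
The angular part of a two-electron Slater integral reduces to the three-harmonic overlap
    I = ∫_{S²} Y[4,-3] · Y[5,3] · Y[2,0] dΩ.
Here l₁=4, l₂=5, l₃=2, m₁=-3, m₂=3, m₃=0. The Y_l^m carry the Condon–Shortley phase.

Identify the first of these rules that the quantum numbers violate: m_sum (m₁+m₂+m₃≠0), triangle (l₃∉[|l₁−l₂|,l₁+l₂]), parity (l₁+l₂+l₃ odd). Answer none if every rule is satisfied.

azimuthal sum: -3 + 3 + 0 = 0  ✓
1 ≤ 2 ≤ 9 (triangle on l)  ✓
L = 4 + 5 + 2 = 11 (odd)  ✗

parity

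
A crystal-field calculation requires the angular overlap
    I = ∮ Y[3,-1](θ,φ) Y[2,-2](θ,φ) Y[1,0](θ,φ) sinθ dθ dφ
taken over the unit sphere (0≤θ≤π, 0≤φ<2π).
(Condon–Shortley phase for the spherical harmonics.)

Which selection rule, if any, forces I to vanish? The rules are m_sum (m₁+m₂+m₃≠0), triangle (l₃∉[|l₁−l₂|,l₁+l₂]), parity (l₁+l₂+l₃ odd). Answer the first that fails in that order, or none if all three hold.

m_sum

Σmᵢ = -3  ✗
l₃∈[|l₁−l₂|,l₁+l₂]=[1,5], have l₃=1
Σlᵢ = 6 ⇒ even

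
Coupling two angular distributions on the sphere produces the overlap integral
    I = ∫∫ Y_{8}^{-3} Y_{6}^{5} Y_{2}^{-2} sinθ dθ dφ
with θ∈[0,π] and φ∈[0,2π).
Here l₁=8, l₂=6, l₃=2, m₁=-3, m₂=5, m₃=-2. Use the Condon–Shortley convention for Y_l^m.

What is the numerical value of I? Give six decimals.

-0.018976

Rules hold: Σm=0, L=16 even, 2≤2≤14.
N = 17·13·5 = 1105
Δ = 12!·4!·0!/17! = 1/30940
Racah Σ t=6..6: t=6:+1/2073600 = 1/2073600
⇒ 3j(8 6 2; 0 0 0)² = 28/1105, sgn +1
Racah Σ t=11..11: t=11:−1/958003200 = -1/958003200
⇒ 3j(8 6 2; -3 5 -2)² = 1/6188, sgn -1
4πI² = N·(3j₀)²·(3jₘ)² = 1/221
I = -1·√(0.00452489/4π) = -0.01897575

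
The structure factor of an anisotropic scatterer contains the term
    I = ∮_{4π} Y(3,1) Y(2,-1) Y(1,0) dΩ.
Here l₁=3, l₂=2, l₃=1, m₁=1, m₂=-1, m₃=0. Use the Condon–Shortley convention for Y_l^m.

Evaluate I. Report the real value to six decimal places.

m-sum 0 ✓  L=6 even ✓  1≤1≤5 ✓
Π(2lᵢ+1) = 7×5×3 = 105
triangle coeff Δ(3,2,1) = 1/105
Σ_t [2,2]: t=2:+1/4 = 1/4
(3j)²=3/35 [(3 2 1; 0 0 0)], sign=-1
Σ_t [1,1]: t=1:−1/6 = -1/6
(3j)²=8/105 [(3 2 1; 1 -1 0)], sign=+1
⇒ 4πI² = 24/35
I = (-1)√(24/35/(4π)) = -0.23359668

-0.233597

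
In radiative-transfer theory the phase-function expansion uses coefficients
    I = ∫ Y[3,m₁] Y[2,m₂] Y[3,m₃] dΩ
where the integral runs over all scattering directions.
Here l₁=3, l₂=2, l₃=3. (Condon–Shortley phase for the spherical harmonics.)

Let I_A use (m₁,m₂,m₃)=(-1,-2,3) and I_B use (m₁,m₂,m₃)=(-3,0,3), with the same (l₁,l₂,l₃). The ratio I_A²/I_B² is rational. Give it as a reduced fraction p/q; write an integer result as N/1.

l's match ⇒ only the (l;m) 3-j factors differ between A and B.
A: triangle coeff Δ(3,2,3) = 1/3780; Σ_t [0,0]: t=0:+1/96 = 1/96; (3j)²=1/42 [(3 2 3; -1 -2 3)], sign=+1
B: triangle coeff Δ(3,2,3) = 1/3780; Σ_t [2,2]: t=2:+1/96 = 1/96; (3j)²=5/84 [(3 2 3; -3 0 3)], sign=+1
I_A²/I_B² = (1/42)/(5/84) = 2/5

2/5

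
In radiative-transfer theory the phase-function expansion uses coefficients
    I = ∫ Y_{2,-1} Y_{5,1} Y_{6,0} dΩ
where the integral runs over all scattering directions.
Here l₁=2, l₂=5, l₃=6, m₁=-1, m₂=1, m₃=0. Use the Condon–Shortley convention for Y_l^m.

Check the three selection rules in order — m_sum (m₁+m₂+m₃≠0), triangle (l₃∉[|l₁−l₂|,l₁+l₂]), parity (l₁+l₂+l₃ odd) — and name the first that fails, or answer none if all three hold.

azimuthal sum: -1 + 1 + 0 = 0  ✓
3 ≤ 6 ≤ 7 (triangle on l)  ✓
L = 2 + 5 + 6 = 13 (odd)  ✗

parity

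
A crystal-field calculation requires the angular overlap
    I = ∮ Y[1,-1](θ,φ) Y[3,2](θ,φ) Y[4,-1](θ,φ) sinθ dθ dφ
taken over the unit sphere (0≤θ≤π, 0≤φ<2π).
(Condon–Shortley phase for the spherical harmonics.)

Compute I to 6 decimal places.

Rules hold: Σm=0, L=8 even, 2≤4≤4.
N = 3·7·9 = 189
Δ = 0!·2!·6!/9! = 1/252
Racah Σ t=0..0: t=0:+1/36 = 1/36
⇒ 3j(1 3 4; 0 0 0)² = 4/63, sgn +1
Racah Σ t=0..0: t=0:+1/240 = 1/240
⇒ 3j(1 3 4; -1 2 -1)² = 1/84, sgn -1
4πI² = N·(3j₀)²·(3jₘ)² = 1/7
I = -1·√(0.142857/4π) = -0.10662181

-0.106622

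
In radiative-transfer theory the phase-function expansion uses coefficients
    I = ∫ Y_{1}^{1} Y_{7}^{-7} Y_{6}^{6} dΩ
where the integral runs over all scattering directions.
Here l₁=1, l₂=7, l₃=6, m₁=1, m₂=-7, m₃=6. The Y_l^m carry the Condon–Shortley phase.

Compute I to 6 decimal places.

-0.333779

Rules hold: Σm=0, L=14 even, 6≤6≤8.
N = 3·15·13 = 585
Δ = 2!·0!·12!/15! = 1/1365
Racah Σ t=1..1: t=1:−1/518400 = -1/518400
⇒ 3j(1 7 6; 0 0 0)² = 7/195, sgn -1
Racah Σ t=0..0: t=0:+1/958003200 = 1/958003200
⇒ 3j(1 7 6; 1 -7 6)² = 1/15, sgn +1
4πI² = N·(3j₀)²·(3jₘ)² = 7/5
I = -1·√(1.4/4π) = -0.33377906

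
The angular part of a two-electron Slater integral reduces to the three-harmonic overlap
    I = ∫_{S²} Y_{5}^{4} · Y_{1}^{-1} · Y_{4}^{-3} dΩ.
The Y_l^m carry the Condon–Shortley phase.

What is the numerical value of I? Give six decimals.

0.294638

m-sum 0 ✓  L=10 even ✓  4≤4≤6 ✓
Π(2lᵢ+1) = 11×3×9 = 297
triangle coeff Δ(5,1,4) = 1/495
Σ_t [1,1]: t=1:−1/576 = -1/576
(3j)²=5/99 [(5 1 4; 0 0 0)], sign=-1
Σ_t [0,0]: t=0:+1/10080 = 1/10080
(3j)²=4/55 [(5 1 4; 4 -1 -3)], sign=-1
⇒ 4πI² = 12/11
I = (+1)√(12/11/(4π)) = 0.29463840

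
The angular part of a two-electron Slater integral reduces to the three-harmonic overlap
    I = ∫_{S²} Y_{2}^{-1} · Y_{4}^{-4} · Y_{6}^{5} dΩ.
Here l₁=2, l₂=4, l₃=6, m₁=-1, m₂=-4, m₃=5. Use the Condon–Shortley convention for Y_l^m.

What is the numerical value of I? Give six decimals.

-0.204295

Rules hold: Σm=0, L=12 even, 2≤6≤6.
N = 5·9·13 = 585
Δ = 0!·4!·8!/13! = 1/6435
Racah Σ t=0..0: t=0:+1/2304 = 1/2304
⇒ 3j(2 4 6; 0 0 0)² = 5/143, sgn +1
Racah Σ t=0..0: t=0:+1/241920 = 1/241920
⇒ 3j(2 4 6; -1 -4 5)² = 1/39, sgn -1
4πI² = N·(3j₀)²·(3jₘ)² = 75/143
I = -1·√(0.524476/4π) = -0.20429497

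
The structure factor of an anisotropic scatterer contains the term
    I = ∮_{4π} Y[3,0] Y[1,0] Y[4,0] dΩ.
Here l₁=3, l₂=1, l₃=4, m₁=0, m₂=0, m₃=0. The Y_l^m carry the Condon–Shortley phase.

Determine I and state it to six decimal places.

0.246233

Checks pass: Σm=0; 8 even; l₃=4∈[2,4].
(2·3+1)(2·1+1)(2·4+1) = 189
Δ: 0! 6! 2! / 9! → 1/252
sum: t=0:+1/36 = 1/36
3j²(3 1 4; 0 0 0) = Δ·Π!·Σ² = 4/63  (sign +1)
(m-triple is (0,0,0) — same symbol as above.)
combine: 4πI² = 189·4/63·4/63 = 16/21
take √, sign +1: I = 0.24623252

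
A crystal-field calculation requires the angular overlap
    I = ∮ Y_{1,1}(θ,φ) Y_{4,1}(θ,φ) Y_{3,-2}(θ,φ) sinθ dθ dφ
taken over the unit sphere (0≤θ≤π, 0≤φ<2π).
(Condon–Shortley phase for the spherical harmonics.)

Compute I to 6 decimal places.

Checks pass: Σm=0; 8 even; l₃=3∈[3,5].
(2·1+1)(2·4+1)(2·3+1) = 189
Δ: 2! 0! 6! / 9! → 1/252
sum: t=1:−1/36 = -1/36
3j²(1 4 3; 0 0 0) = Δ·Π!·Σ² = 4/63  (sign +1)
sum: t=0:+1/240 = 1/240
3j²(1 4 3; 1 1 -2) = Δ·Π!·Σ² = 1/84  (sign -1)
combine: 4πI² = 189·4/63·1/84 = 1/7
take √, sign -1: I = -0.10662181

-0.106622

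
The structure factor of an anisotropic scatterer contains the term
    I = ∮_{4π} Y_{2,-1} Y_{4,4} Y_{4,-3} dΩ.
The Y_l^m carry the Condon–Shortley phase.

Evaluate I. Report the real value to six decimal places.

Checks pass: Σm=0; 10 even; l₃=4∈[2,6].
(2·2+1)(2·4+1)(2·4+1) = 405
Δ: 2! 2! 6! / 11! → 1/13860
sum: t=0:+1/192 t=1:−1/36 t=2:+1/192 = -5/288
3j²(2 4 4; 0 0 0) = Δ·Π!·Σ² = 20/693  (sign -1)
sum: t=2:+1/1440 = 1/1440
3j²(2 4 4; -1 4 -3) = Δ·Π!·Σ² = 7/165  (sign -1)
combine: 4πI² = 405·20/693·7/165 = 60/121
take √, sign +1: I = 0.19864517

0.198645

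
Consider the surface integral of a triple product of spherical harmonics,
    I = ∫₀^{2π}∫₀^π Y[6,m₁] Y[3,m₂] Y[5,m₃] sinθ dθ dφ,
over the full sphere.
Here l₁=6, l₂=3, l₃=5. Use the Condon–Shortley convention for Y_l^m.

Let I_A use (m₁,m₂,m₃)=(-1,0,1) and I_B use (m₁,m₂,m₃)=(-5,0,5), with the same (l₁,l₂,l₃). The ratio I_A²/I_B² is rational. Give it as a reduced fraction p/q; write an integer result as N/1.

l's match ⇒ only the (l;m) 3-j factors differ between A and B.
A: triangle coeff Δ(6,3,5) = 1/675675; Σ_t [1,3]: t=1:−1/17280 t=2:+1/2880 t=3:−1/6912 = 1/6912; (3j)²=5/429 [(6 3 5; -1 0 1)], sign=+1
B: triangle coeff Δ(6,3,5) = 1/675675; Σ_t [3,3]: t=3:−1/483840 = -1/483840; (3j)²=3/91 [(6 3 5; -5 0 5)], sign=-1
I_A²/I_B² = (5/429)/(3/91) = 35/99

35/99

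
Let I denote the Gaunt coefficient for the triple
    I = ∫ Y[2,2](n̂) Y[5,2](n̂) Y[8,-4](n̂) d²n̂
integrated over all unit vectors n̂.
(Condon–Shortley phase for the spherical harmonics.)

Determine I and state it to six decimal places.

|2−5|≤8≤2+5 violated ⇒ I = 0

0.000000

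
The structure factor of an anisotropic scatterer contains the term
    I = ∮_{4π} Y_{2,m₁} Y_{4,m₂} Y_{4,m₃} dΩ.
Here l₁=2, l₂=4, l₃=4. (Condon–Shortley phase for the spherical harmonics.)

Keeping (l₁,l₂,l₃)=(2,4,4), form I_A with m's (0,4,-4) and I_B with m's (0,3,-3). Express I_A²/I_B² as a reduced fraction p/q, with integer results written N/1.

l's match ⇒ only the (l;m) 3-j factors differ between A and B.
A: triangle coeff Δ(2,4,4) = 1/13860; Σ_t [2,2]: t=2:+1/2880 = 1/2880; (3j)²=28/495 [(2 4 4; 0 4 -4)], sign=+1
B: triangle coeff Δ(2,4,4) = 1/13860; Σ_t [1,2]: t=1:−1/720 t=2:+1/480 = 1/1440; (3j)²=7/1980 [(2 4 4; 0 3 -3)], sign=-1
I_A²/I_B² = (28/495)/(7/1980) = 16/1

16/1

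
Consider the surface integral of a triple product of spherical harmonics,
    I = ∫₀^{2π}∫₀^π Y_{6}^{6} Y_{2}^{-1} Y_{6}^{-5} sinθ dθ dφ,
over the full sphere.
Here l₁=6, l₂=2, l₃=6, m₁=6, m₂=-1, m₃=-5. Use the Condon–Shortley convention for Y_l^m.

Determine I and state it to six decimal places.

0.178412

Rules hold: Σm=0, L=14 even, 4≤6≤8.
N = 13·5·13 = 845
Δ = 2!·10!·2!/15! = 1/90090
Racah Σ t=0..2: t=0:+1/69120 t=1:−1/14400 t=2:+1/69120 = -7/172800
⇒ 3j(6 2 6; 0 0 0)² = 14/715, sgn -1
Racah Σ t=0..0: t=0:+1/7257600 = 1/7257600
⇒ 3j(6 2 6; 6 -1 -5)² = 11/455, sgn -1
4πI² = N·(3j₀)²·(3jₘ)² = 2/5
I = +1·√(0.4/4π) = 0.17841241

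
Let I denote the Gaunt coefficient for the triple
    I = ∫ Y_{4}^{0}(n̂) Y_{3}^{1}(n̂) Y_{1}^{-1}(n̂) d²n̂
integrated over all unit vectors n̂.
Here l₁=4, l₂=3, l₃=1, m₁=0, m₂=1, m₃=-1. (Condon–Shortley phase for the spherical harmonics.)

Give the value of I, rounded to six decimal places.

m-sum 0 ✓  L=8 even ✓  1≤1≤7 ✓
Π(2lᵢ+1) = 9×7×3 = 189
triangle coeff Δ(4,3,1) = 1/252
Σ_t [3,3]: t=3:−1/36 = -1/36
(3j)²=4/63 [(4 3 1; 0 0 0)], sign=+1
Σ_t [4,4]: t=4:+1/96 = 1/96
(3j)²=1/42 [(4 3 1; 0 1 -1)], sign=+1
⇒ 4πI² = 2/7
I = (+1)√(2/7/(4π)) = 0.15078601

0.150786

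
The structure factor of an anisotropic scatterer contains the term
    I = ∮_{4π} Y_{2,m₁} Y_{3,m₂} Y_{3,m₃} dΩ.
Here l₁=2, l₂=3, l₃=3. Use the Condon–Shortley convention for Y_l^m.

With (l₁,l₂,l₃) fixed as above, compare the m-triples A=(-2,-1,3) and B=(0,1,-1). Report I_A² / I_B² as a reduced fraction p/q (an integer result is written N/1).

Same 2,3,3: normalisation and zero-m 3j drop out of the ratio.
A: Δ: 2! 2! 4! / 9! → 1/3780; sum: t=2:+1/96 = 1/96; 3j²(2 3 3; -2 -1 3) = Δ·Π!·Σ² = 1/42  (sign +1)
B: Δ: 2! 2! 4! / 9! → 1/3780; sum: t=0:+1/96 t=1:−1/6 t=2:+1/16 = -3/32; 3j²(2 3 3; 0 1 -1) = Δ·Π!·Σ² = 3/140  (sign -1)
I_A²/I_B² = (1/42)/(3/140) = 10/9

10/9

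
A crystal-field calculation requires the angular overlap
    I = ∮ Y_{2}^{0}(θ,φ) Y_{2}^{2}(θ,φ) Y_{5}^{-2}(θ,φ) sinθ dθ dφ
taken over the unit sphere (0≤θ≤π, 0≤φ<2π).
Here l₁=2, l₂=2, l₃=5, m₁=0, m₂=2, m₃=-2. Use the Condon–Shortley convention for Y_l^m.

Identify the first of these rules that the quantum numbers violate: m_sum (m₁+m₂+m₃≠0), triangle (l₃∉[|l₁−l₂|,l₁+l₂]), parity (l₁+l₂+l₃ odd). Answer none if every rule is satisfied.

triangle

azimuthal sum: 0 + 2 − 2 = 0  ✓
0 ≤ 5 ≤ 4 (triangle on l)  ✗
L = 2 + 2 + 5 = 9 (odd)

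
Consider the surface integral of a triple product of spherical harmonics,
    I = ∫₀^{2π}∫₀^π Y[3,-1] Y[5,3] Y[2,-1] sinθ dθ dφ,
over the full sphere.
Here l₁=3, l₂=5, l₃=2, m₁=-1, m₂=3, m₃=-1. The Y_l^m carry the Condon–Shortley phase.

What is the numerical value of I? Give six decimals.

0.000000

-1 + 3 − 1 = 1 ≠ 0: azimuthal integral kills it; I = 0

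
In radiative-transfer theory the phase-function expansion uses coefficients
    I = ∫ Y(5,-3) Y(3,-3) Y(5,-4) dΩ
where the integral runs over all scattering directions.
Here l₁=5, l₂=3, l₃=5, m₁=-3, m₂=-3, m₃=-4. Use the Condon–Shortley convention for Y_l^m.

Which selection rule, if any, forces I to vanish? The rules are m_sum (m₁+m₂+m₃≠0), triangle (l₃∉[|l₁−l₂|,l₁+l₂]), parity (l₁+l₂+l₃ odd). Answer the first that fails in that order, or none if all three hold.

m_sum

m₁+m₂+m₃ = -3 − 3 − 4 = -10  ✗
triangle: |5−3|=2 ≤ l₃=5 ≤ 5+3=8
parity: l₁+l₂+l₃ = 13 is odd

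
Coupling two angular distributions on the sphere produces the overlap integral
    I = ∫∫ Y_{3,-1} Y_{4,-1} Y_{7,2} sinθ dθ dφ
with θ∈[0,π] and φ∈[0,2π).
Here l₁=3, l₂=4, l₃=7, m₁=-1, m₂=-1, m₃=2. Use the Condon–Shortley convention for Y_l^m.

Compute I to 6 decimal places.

Rules hold: Σm=0, L=14 even, 1≤7≤7.
N = 7·9·15 = 945
Δ = 0!·6!·8!/15! = 1/45045
Racah Σ t=0..0: t=0:+1/20736 = 1/20736
⇒ 3j(3 4 7; 0 0 0)² = 35/1287, sgn -1
Racah Σ t=0..0: t=0:+1/34560 = 1/34560
⇒ 3j(3 4 7; -1 -1 2)² = 4/143, sgn -1
4πI² = N·(3j₀)²·(3jₘ)² = 14700/20449
I = +1·√(0.718862/4π) = 0.23917605

0.239176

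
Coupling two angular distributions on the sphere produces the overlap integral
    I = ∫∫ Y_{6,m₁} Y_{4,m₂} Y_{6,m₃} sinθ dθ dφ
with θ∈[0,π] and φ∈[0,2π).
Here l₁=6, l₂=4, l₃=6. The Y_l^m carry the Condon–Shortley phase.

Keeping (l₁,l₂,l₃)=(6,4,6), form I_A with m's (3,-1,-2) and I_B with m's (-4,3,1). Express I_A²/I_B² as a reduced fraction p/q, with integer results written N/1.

Shared (l₁,l₂,l₃)=(6,4,6): N and (l;000)² cancel in I_A²/I_B².
A: Δ = 4!·8!·4!/17! = 1/15315300; Racah Σ t=0..3: t=0:+1/103680 t=1:−1/34560 t=2:+1/120960 t=3:−1/5806080 = -13/1161216; ⇒ 3j(6 4 6; 3 -1 -2)² = 65/5236, sgn -1
B: Δ = 4!·8!·4!/17! = 1/15315300; Racah Σ t=3..4: t=3:−1/725760 t=4:+1/207360 = 1/290304; ⇒ 3j(6 4 6; -4 3 1)² = 125/7293, sgn -1
I_A²/I_B² = (65/5236)/(125/7293) = 507/700

507/700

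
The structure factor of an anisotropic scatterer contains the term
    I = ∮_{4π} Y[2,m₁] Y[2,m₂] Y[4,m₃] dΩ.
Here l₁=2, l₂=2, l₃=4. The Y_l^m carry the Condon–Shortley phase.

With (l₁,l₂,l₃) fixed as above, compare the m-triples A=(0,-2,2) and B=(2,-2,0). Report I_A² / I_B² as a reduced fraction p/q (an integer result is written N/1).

Same 2,2,4: normalisation and zero-m 3j drop out of the ratio.
A: Δ: 0! 4! 4! / 9! → 1/630; sum: t=0:+1/96 = 1/96; 3j²(2 2 4; 0 -2 2) = Δ·Π!·Σ² = 1/42  (sign +1)
B: Δ: 0! 4! 4! / 9! → 1/630; sum: t=0:+1/576 = 1/576; 3j²(2 2 4; 2 -2 0) = Δ·Π!·Σ² = 1/630  (sign +1)
I_A²/I_B² = (1/42)/(1/630) = 15/1

15/1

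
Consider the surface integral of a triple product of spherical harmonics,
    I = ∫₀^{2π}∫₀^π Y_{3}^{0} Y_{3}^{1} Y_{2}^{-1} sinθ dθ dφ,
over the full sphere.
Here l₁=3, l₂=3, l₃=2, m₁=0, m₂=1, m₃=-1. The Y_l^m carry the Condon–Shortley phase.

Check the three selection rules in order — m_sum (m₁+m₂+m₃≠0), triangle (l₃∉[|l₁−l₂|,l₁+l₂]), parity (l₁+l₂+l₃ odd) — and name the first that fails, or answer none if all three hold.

none

m₁+m₂+m₃ = 0 + 1 − 1 = 0  ✓
triangle: |3−3|=0 ≤ l₃=2 ≤ 3+3=6  ✓
parity: l₁+l₂+l₃ = 8 is even  ✓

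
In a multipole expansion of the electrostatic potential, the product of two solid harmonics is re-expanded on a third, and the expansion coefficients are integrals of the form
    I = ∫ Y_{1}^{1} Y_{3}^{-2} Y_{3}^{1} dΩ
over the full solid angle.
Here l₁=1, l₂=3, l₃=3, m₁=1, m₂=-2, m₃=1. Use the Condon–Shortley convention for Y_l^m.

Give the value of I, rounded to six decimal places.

0.000000

l₁+l₂+l₃=7 is odd: 3j(l;000)=0 ⇒ I=0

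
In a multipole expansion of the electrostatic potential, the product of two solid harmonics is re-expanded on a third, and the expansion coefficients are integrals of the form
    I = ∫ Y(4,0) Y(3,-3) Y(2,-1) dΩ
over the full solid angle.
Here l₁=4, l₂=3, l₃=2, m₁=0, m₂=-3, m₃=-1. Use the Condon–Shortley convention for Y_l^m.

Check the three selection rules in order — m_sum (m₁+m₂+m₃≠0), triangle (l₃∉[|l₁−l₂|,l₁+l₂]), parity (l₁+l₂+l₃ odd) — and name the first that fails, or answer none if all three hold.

azimuthal sum: 0 − 3 − 1 = -4  ✗
1 ≤ 2 ≤ 7 (triangle on l)
L = 4 + 3 + 2 = 9 (odd)

m_sum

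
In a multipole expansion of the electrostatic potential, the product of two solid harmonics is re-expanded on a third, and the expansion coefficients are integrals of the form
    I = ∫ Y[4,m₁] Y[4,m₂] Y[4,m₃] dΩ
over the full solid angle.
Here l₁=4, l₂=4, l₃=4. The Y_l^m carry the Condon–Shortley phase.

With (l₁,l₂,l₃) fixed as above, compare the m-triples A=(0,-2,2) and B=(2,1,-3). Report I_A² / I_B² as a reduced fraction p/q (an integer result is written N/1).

Shared (l₁,l₂,l₃)=(4,4,4): N and (l;000)² cancel in I_A²/I_B².
A: Δ = 4!·4!·4!/13! = 1/450450; Racah Σ t=0..2: t=0:+1/2304 t=1:−1/216 t=2:+1/384 = -11/6912; ⇒ 3j(4 4 4; 0 -2 2)² = 11/1638, sgn -1
B: Δ = 4!·4!·4!/13! = 1/450450; Racah Σ t=1..2: t=1:−1/864 t=2:+1/576 = 1/1728; ⇒ 3j(4 4 4; 2 1 -3)² = 5/1287, sgn -1
I_A²/I_B² = (11/1638)/(5/1287) = 121/70

121/70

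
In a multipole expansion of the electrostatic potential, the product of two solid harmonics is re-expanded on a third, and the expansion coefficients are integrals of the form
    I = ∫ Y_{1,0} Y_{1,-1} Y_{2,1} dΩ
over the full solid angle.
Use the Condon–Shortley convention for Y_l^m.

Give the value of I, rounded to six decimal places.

-0.218510

m-sum 0 ✓  L=4 even ✓  0≤2≤2 ✓
Π(2lᵢ+1) = 3×3×5 = 45
triangle coeff Δ(1,1,2) = 1/30
Σ_t [0,0]: t=0:+1/1 = 1/1
(3j)²=2/15 [(1 1 2; 0 0 0)], sign=+1
Σ_t [0,0]: t=0:+1/2 = 1/2
(3j)²=1/10 [(1 1 2; 0 -1 1)], sign=-1
⇒ 4πI² = 3/5
I = (-1)√(3/5/(4π)) = -0.21850969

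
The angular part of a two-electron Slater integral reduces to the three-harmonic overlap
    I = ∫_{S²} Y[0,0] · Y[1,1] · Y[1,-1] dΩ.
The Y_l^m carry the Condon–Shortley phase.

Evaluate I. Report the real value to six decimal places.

m-sum 0 ✓  L=2 even ✓  1≤1≤1 ✓
Π(2lᵢ+1) = 1×3×3 = 9
triangle coeff Δ(0,1,1) = 1/3
Σ_t [0,0]: t=0:+1/1 = 1/1
(3j)²=1/3 [(0 1 1; 0 0 0)], sign=-1
Σ_t [0,0]: t=0:+1/2 = 1/2
(3j)²=1/3 [(0 1 1; 0 1 -1)], sign=+1
⇒ 4πI² = 1/1
I = (-1)√(1/1/(4π)) = -0.28209479

-0.282095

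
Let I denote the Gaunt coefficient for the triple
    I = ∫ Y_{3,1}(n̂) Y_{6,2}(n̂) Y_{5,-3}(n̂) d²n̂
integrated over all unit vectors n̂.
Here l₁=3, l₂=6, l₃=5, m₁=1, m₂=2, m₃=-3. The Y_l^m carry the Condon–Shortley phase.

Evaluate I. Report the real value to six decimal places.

m-sum 0 ✓  L=14 even ✓  3≤5≤9 ✓
Π(2lᵢ+1) = 7×13×11 = 1001
triangle coeff Δ(3,6,5) = 1/675675
Σ_t [1,3]: t=1:−1/8640 t=2:+1/2304 t=3:−1/8640 = 7/34560
(3j)²=7/429 [(3 6 5; 0 0 0)], sign=-1
Σ_t [0,2]: t=0:+1/1935360 t=1:−1/30240 t=2:+1/11520 = 1/18432
(3j)²=7/429 [(3 6 5; 1 2 -3)], sign=+1
⇒ 4πI² = 343/1287
I = (-1)√(343/1287/(4π)) = -0.14563067

-0.145631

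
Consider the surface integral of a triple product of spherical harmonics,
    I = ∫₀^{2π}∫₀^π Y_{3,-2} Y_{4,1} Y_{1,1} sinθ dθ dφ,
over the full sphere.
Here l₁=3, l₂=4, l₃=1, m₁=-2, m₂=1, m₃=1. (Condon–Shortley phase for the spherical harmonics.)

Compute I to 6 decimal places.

-0.106622

m-sum 0 ✓  L=8 even ✓  1≤1≤7 ✓
Π(2lᵢ+1) = 7×9×3 = 189
triangle coeff Δ(3,4,1) = 1/252
Σ_t [3,3]: t=3:−1/36 = -1/36
(3j)²=4/63 [(3 4 1; 0 0 0)], sign=+1
Σ_t [5,5]: t=5:−1/240 = -1/240
(3j)²=1/84 [(3 4 1; -2 1 1)], sign=-1
⇒ 4πI² = 1/7
I = (-1)√(1/7/(4π)) = -0.10662181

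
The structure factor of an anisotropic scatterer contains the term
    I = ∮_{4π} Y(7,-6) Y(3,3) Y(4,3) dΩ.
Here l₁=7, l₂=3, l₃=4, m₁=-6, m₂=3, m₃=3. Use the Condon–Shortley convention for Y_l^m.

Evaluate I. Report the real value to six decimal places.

0.279120

Rules hold: Σm=0, L=14 even, 4≤4≤10.
N = 15·7·9 = 945
Δ = 6!·8!·0!/15! = 1/45045
Racah Σ t=3..3: t=3:−1/20736 = -1/20736
⇒ 3j(7 3 4; 0 0 0)² = 35/1287, sgn -1
Racah Σ t=6..6: t=6:+1/3628800 = 1/3628800
⇒ 3j(7 3 4; -6 3 3)² = 4/105, sgn -1
4πI² = N·(3j₀)²·(3jₘ)² = 140/143
I = +1·√(0.979021/4π) = 0.27912007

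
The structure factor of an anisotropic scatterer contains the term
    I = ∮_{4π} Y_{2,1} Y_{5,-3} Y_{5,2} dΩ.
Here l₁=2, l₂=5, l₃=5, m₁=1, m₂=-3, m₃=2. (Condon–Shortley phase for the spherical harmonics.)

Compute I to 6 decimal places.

Rules hold: Σm=0, L=12 even, 3≤5≤7.
N = 5·11·11 = 605
Δ = 2!·2!·8!/13! = 1/38610
Racah Σ t=0..2: t=0:+1/2880 t=1:−1/576 t=2:+1/2880 = -1/960
⇒ 3j(2 5 5; 0 0 0)² = 10/429, sgn +1
Racah Σ t=0..1: t=0:+1/2880 t=1:−1/10080 = 1/4032
⇒ 3j(2 5 5; 1 -3 2)² = 10/429, sgn -1
4πI² = N·(3j₀)²·(3jₘ)² = 500/1521
I = -1·√(0.328731/4π) = -0.16173926

-0.161739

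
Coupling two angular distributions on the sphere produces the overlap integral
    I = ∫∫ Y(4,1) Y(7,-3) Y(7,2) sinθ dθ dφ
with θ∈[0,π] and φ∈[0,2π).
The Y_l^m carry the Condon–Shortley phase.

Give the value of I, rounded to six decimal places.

-0.130365

Rules hold: Σm=0, L=18 even, 3≤7≤11.
N = 9·15·15 = 2025
Δ = 4!·4!·10!/19! = 1/58198140
Racah Σ t=0..4: t=0:+1/17418240 t=1:−1/622080 t=2:+1/230400 t=3:−1/622080 t=4:+1/17418240 = 1/806400
⇒ 3j(4 7 7; 0 0 0)² = 2268/230945, sgn -1
Racah Σ t=0..3: t=0:+1/2488320 t=1:−1/725760 t=2:+1/1935360 t=3:−1/52254720 = -5/10450944
⇒ 3j(4 7 7; 1 -3 2)² = 31250/2909907, sgn +1
4πI² = N·(3j₀)²·(3jₘ)² = 455625000/2133423721
I = -1·√(0.213565/4π) = -0.13036478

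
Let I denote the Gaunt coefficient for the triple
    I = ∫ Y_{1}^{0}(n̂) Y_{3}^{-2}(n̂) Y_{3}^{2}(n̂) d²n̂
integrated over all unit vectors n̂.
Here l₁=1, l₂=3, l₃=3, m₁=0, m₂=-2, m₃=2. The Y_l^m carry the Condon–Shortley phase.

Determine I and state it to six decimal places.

0.000000

Σlᵢ=7 odd — θ-integrand is odd under cosθ→−cosθ; I=0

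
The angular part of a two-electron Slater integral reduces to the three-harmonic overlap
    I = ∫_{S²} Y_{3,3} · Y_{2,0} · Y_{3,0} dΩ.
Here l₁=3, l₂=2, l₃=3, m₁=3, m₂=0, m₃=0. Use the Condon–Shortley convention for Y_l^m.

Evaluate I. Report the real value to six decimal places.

Σmᵢ = 3 ≠ 0, so the φ-integral vanishes; I = 0

0.000000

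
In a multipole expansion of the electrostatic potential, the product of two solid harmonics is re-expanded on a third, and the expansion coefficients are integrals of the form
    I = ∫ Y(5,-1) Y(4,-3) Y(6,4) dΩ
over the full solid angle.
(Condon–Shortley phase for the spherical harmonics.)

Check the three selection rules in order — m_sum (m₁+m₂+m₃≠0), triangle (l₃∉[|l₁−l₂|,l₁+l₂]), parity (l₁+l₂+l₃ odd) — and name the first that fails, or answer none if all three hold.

m₁+m₂+m₃ = -1 − 3 + 4 = 0  ✓
triangle: |5−4|=1 ≤ l₃=6 ≤ 5+4=9  ✓
parity: l₁+l₂+l₃ = 15 is odd  ✗

parity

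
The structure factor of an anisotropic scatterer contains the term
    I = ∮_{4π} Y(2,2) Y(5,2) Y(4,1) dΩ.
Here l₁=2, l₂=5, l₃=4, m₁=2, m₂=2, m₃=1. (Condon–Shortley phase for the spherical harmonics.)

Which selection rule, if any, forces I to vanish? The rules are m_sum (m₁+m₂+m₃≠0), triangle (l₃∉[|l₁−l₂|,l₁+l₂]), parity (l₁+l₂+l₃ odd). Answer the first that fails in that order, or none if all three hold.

m_sum

azimuthal sum: 2 + 2 + 1 = 5  ✗
3 ≤ 4 ≤ 7 (triangle on l)
L = 2 + 5 + 4 = 11 (odd)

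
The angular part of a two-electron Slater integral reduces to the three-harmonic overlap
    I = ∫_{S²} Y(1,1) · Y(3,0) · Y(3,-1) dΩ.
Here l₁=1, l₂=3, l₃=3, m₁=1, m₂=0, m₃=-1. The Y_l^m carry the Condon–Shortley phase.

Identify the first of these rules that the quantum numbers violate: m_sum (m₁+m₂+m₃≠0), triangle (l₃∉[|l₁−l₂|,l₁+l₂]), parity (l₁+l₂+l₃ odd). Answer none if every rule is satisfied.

m₁+m₂+m₃ = 1 + 0 − 1 = 0  ✓
triangle: |1−3|=2 ≤ l₃=3 ≤ 1+3=4  ✓
parity: l₁+l₂+l₃ = 7 is odd  ✗

parity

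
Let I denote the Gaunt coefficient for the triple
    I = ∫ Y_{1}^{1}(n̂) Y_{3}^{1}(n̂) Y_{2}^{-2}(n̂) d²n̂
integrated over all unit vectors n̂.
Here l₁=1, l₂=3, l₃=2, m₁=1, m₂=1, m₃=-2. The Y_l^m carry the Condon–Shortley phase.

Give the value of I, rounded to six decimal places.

-0.082589

m-sum 0 ✓  L=6 even ✓  2≤2≤4 ✓
Π(2lᵢ+1) = 3×7×5 = 105
triangle coeff Δ(1,3,2) = 1/105
Σ_t [1,1]: t=1:−1/4 = -1/4
(3j)²=3/35 [(1 3 2; 0 0 0)], sign=-1
Σ_t [0,0]: t=0:+1/48 = 1/48
(3j)²=1/105 [(1 3 2; 1 1 -2)], sign=+1
⇒ 4πI² = 3/35
I = (-1)√(3/35/(4π)) = -0.08258890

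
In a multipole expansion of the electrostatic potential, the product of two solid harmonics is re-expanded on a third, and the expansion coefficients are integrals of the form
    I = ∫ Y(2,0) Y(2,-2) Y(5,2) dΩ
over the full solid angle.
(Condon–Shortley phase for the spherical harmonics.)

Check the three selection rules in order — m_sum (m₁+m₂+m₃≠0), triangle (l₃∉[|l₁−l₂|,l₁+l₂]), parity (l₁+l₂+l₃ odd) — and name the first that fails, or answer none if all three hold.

m₁+m₂+m₃ = 0 − 2 + 2 = 0  ✓
triangle: |2−2|=0 ≤ l₃=5 ≤ 2+2=4  ✗
parity: l₁+l₂+l₃ = 9 is odd

triangle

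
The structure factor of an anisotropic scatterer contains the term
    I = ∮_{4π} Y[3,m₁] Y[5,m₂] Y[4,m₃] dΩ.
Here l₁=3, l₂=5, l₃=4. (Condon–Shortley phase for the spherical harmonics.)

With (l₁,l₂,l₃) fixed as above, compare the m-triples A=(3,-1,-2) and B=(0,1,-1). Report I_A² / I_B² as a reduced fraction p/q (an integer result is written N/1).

1125/722

Same 3,5,4: normalisation and zero-m 3j drop out of the ratio.
A: Δ: 4! 2! 6! / 13! → 1/180180; sum: t=0:+1/2304 = 1/2304; 3j²(3 5 4; 3 -1 -2) = Δ·Π!·Σ² = 75/4004  (sign +1)
B: Δ: 4! 2! 6! / 13! → 1/180180; sum: t=1:−1/1440 t=2:+1/192 t=3:−1/432 = 19/8640; 3j²(3 5 4; 0 1 -1) = Δ·Π!·Σ² = 361/30030  (sign -1)
I_A²/I_B² = (75/4004)/(361/30030) = 1125/722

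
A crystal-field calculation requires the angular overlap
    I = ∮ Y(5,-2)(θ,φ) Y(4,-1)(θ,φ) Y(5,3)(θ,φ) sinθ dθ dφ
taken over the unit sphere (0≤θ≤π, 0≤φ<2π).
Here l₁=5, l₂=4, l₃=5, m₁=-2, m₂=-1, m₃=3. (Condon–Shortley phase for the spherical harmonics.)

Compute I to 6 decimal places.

Checks pass: Σm=0; 14 even; l₃=5∈[1,9].
(2·5+1)(2·4+1)(2·5+1) = 1089
Δ: 4! 6! 4! / 15! → 1/3153150
sum: t=0:+1/69120 t=1:−1/1728 t=2:+1/576 t=3:−1/1728 t=4:+1/69120 = 7/11520
3j²(5 4 5; 0 0 0) = Δ·Π!·Σ² = 2/143  (sign -1)
sum: t=1:−1/17280 t=2:+1/2880 t=3:−1/6912 = 1/6912
3j²(5 4 5; -2 -1 3) = Δ·Π!·Σ² = 5/429  (sign +1)
combine: 4πI² = 1089·2/143·5/429 = 30/169
take √, sign -1: I = -0.11885360

-0.118854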